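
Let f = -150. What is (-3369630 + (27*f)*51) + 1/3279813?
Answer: -11729201654339/3279813 ≈ -3.5762e+6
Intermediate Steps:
(-3369630 + (27*f)*51) + 1/3279813 = (-3369630 + (27*(-150))*51) + 1/3279813 = (-3369630 - 4050*51) + 1/3279813 = (-3369630 - 206550) + 1/3279813 = -3576180 + 1/3279813 = -11729201654339/3279813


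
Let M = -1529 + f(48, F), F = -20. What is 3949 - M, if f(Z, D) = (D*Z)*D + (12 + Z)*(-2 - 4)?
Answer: -13362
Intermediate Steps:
f(Z, D) = -72 - 6*Z + Z*D² (f(Z, D) = Z*D² + (12 + Z)*(-6) = Z*D² + (-72 - 6*Z) = -72 - 6*Z + Z*D²)
M = 17311 (M = -1529 + (-72 - 6*48 + 48*(-20)²) = -1529 + (-72 - 288 + 48*400) = -1529 + (-72 - 288 + 19200) = -1529 + 18840 = 17311)
3949 - M = 3949 - 1*17311 = 3949 - 17311 = -13362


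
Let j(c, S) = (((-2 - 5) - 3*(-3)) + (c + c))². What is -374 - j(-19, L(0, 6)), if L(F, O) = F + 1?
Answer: -1670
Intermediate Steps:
L(F, O) = 1 + F
j(c, S) = (2 + 2*c)² (j(c, S) = ((-7 + 9) + 2*c)² = (2 + 2*c)²)
-374 - j(-19, L(0, 6)) = -374 - 4*(1 - 19)² = -374 - 4*(-18)² = -374 - 4*324 = -374 - 1*1296 = -374 - 1296 = -1670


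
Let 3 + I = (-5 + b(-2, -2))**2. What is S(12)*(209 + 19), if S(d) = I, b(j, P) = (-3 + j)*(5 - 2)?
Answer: 90516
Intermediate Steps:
b(j, P) = -9 + 3*j (b(j, P) = (-3 + j)*3 = -9 + 3*j)
I = 397 (I = -3 + (-5 + (-9 + 3*(-2)))**2 = -3 + (-5 + (-9 - 6))**2 = -3 + (-5 - 15)**2 = -3 + (-20)**2 = -3 + 400 = 397)
S(d) = 397
S(12)*(209 + 19) = 397*(209 + 19) = 397*228 = 90516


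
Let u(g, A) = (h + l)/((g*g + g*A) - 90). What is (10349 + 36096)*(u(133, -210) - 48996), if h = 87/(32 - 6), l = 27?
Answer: -611245012852425/268606 ≈ -2.2756e+9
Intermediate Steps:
h = 87/26 ≈ 3.3462
u(g, A) = 789/(26*(-90 + g**2 + A*g)) (u(g, A) = (87/26 + 27)/((g*g + g*A) - 90) = 789/(26*((g**2 + A*g) - 90)) = 789/(26*(-90 + g**2 + A*g)))
(10349 + 36096)*(u(133, -210) - 48996) = (10349 + 36096)*(789/(26*(-90 + 133**2 - 210*133)) - 48996) = 46445*(789/(26*(-90 + 17689 - 27930)) - 48996) = 46445*((789/26)/(-10331) - 48996) = 46445*((789/26)*(-1/10331) - 48996) = 46445*(-789/268606 - 48996) = 46445*(-13160620365/268606) = -611245012852425/268606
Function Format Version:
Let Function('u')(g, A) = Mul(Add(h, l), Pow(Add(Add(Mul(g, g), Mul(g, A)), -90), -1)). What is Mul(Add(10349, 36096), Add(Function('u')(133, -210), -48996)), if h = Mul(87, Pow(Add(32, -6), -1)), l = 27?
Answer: Rational(-611245012852425, 268606) ≈ -2.2756e+9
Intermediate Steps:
h = Rational(87, 26) (h = Mul(87, Pow(26, -1)) = Mul(87, Rational(1, 26)) = Rational(87, 26) ≈ 3.3462)
Function('u')(g, A) = Mul(Rational(789, 26), Pow(Add(-90, Pow(g, 2), Mul(A, g)), -1)) (Function('u')(g, A) = Mul(Add(Rational(87, 26), 27), Pow(Add(Add(Mul(g, g), Mul(g, A)), -90), -1)) = Mul(Rational(789, 26), Pow(Add(Add(Pow(g, 2), Mul(A, g)), -90), -1)) = Mul(Rational(789, 26), Pow(Add(-90, Pow(g, 2), Mul(A, g)), -1)))
Mul(Add(10349, 36096), Add(Function('u')(133, -210), -48996)) = Mul(Add(10349, 36096), Add(Mul(Rational(789, 26), Pow(Add(-90, Pow(133, 2), Mul(-210, 133)), -1)), -48996)) = Mul(46445, Add(Mul(Rational(789, 26), Pow(Add(-90, 17689, -27930), -1)), -48996)) = Mul(46445, Add(Mul(Rational(789, 26), Pow(-10331, -1)), -48996)) = Mul(46445, Add(Mul(Rational(789, 26), Rational(-1, 10331)), -48996)) = Mul(46445, Add(Rational(-789, 268606), -48996)) = Mul(46445, Rational(-13160620365, 268606)) = Rational(-611245012852425, 268606)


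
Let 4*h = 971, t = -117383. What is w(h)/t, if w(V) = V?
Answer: -971/469532 ≈ -0.0020680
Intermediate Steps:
h = 971/4 (h = (1/4)*971 = 971/4 ≈ 242.75)
w(h)/t = (971/4)/(-117383) = (971/4)*(-1/117383) = -971/469532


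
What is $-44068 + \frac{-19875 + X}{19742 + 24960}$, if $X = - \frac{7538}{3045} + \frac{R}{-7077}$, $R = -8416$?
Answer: $- \frac{2021491291561801}{45871627830} \approx -44068.0$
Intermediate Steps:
$X = - \frac{1319986}{1026165}$ ($X = - \frac{7538}{3045} - \frac{8416}{-7077} = \left(-7538\right) \frac{1}{3045} - - \frac{8416}{7077} = - \frac{7538}{3045} + \frac{8416}{7077} = - \frac{1319986}{1026165} \approx -1.2863$)
$-44068 + \frac{-19875 + X}{19742 + 24960} = -44068 + \frac{-19875 - \frac{1319986}{1026165}}{19742 + 24960} = -44068 - \frac{20396349361}{1026165 \cdot 44702} = -44068 - \frac{20396349361}{45871627830} = - \frac{2021491291561801}{45871627830}$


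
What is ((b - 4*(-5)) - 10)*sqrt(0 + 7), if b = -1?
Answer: 9*sqrt(7) ≈ 23.812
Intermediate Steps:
((b - 4*(-5)) - 10)*sqrt(0 + 7) = ((-1 - 4*(-5)) - 10)*sqrt(0 + 7) = ((-1 + 20) - 10)*sqrt(7) = (19 - 10)*sqrt(7) = 9*sqrt(7)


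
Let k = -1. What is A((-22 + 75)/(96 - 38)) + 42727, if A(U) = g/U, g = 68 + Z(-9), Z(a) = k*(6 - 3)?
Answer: 2268301/53 ≈ 42798.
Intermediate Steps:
Z(a) = -3 (Z(a) = -(6 - 3) = -1*3 = -3)
g = 65 (g = 68 - 3 = 65)
A(U) = 65/U
A((-22 + 75)/(96 - 38)) + 42727 = 65/(((-22 + 75)/(96 - 38))) + 42727 = 65/((53/58)) + 42727 = 65/((53*(1/58))) + 42727 = 65/(53/58) + 42727 = 65*(58/53) + 42727 = 3770/53 + 42727 = 2268301/53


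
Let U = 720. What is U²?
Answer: 518400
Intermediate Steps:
U² = 720² = 518400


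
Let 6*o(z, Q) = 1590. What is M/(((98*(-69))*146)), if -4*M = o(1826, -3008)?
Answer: 265/3949008 ≈ 6.7106e-5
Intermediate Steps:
o(z, Q) = 265 (o(z, Q) = (⅙)*1590 = 265)
M = -265/4 (M = -¼*265 = -265/4 ≈ -66.250)
M/(((98*(-69))*146)) = -265/(4*((98*(-69))*146)) = -265/(4*((-6762*146))) = -265/4/(-987252) = -265/4*(-1/987252) = 265/3949008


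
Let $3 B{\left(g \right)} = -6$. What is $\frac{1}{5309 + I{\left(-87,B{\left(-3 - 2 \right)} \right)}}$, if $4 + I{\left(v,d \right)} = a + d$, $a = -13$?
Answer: $\frac{1}{5290} \approx 0.00018904$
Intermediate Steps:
$B{\left(g \right)} = -2$ ($B{\left(g \right)} = \frac{1}{3} \left(-6\right) = -2$)
$I{\left(v,d \right)} = -17 + d$ ($I{\left(v,d \right)} = -4 + \left(-13 + d\right) = -17 + d$)
$\frac{1}{5309 + I{\left(-87,B{\left(-3 - 2 \right)} \right)}} = \frac{1}{5309 - 19} = \frac{1}{5290}$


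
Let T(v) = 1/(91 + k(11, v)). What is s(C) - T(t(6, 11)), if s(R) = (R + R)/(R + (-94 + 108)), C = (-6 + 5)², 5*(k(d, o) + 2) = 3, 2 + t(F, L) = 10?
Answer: 821/6720 ≈ 0.12217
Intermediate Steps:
t(F, L) = 8 (t(F, L) = -2 + 10 = 8)
k(d, o) = -7/5 (k(d, o) = -2 + (⅕)*3 = -2 + ⅗ = -7/5)
T(v) = 5/448 (T(v) = 1/(91 - 7/5) = 1/(448/5) = 5/448)
C = 1 (C = (-1)² = 1)
s(R) = 2*R/(14 + R) (s(R) = (2*R)/(R + 14) = (2*R)/(14 + R) = 2*R/(14 + R))
s(C) - T(t(6, 11)) = 2*1/(14 + 1) - 1*5/448 = 2*1/15 - 5/448 = 2*1*(1/15) - 5/448 = 2/15 - 5/448 = 821/6720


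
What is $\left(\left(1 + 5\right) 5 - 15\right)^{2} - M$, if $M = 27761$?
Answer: $-27536$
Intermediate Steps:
$\left(\left(1 + 5\right) 5 - 15\right)^{2} - M = \left(\left(1 + 5\right) 5 - 15\right)^{2} - 27761 = \left(6 \cdot 5 - 15\right)^{2} - 27761 = \left(30 - 15\right)^{2} - 27761 = 15^{2} - 27761 = 225 - 27761 = -27536$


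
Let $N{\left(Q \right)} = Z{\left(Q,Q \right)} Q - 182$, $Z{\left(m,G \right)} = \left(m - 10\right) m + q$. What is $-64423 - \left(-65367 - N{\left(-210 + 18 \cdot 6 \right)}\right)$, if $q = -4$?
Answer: $-1164078$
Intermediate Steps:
$Z{\left(m,G \right)} = -4 + m \left(-10 + m\right)$ ($Z{\left(m,G \right)} = \left(m - 10\right) m - 4 = \left(-10 + m\right) m - 4 = m \left(-10 + m\right) - 4 = -4 + m \left(-10 + m\right)$)
$N{\left(Q \right)} = -182 + Q \left(-4 + Q^{2} - 10 Q\right)$ ($N{\left(Q \right)} = \left(-4 + Q^{2} - 10 Q\right) Q - 182 = Q \left(-4 + Q^{2} - 10 Q\right) - 182 = -182 + Q \left(-4 + Q^{2} - 10 Q\right)$)
$-64423 - \left(-65367 - N{\left(-210 + 18 \cdot 6 \right)}\right) = -64423 - \left(-65367 - \left(-182 - \left(-210 + 18 \cdot 6\right) \left(4 - \left(-210 + 18 \cdot 6\right)^{2} + 10 \left(-210 + 18 \cdot 6\right)\right)\right)\right) = -64423 - \left(-65367 - \left(-182 - \left(-210 + 108\right) \left(4 - \left(-210 + 108\right)^{2} + 10 \left(-210 + 108\right)\right)\right)\right) = -64423 - \left(-65367 - \left(-182 - - 102 \left(4 - \left(-102\right)^{2} + 10 \left(-102\right)\right)\right)\right) = -64423 - \left(-65367 - \left(-182 - - 102 \left(4 - 10404 - 1020\right)\right)\right) = -64423 - \left(-65367 - \left(-182 - \left(-102\right) \left(-11420\right)\right)\right) = -64423 - \left(-65367 - \left(-182 - 1164840\right)\right) = -64423 - \left(-65367 - -1165022\right) = -64423 - \left(-65367 + 1165022\right) = -64423 - 1099655 = -1164078$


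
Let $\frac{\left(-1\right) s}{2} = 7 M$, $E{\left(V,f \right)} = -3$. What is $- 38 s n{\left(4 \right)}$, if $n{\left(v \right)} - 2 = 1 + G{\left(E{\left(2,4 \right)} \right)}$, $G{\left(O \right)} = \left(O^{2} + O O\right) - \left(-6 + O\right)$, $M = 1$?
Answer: $15960$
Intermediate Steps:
$G{\left(O \right)} = 6 - O + 2 O^{2}$ ($G{\left(O \right)} = \left(O^{2} + O^{2}\right) - \left(-6 + O\right) = 2 O^{2} - \left(-6 + O\right) = 6 - O + 2 O^{2}$)
$s = -14$ ($s = - 2 \cdot 7 \cdot 1 = \left(-2\right) 7 = -14$)
$n{\left(v \right)} = 30$ ($n{\left(v \right)} = 2 + \left(1 + \left(6 - -3 + 2 \left(-3\right)^{2}\right)\right) = 2 + \left(1 + \left(6 + 3 + 2 \cdot 9\right)\right) = 2 + \left(1 + \left(6 + 3 + 18\right)\right) = 2 + \left(1 + 27\right) = 2 + 28 = 30$)
$- 38 s n{\left(4 \right)} = \left(-38\right) \left(-14\right) 30 = 532 \cdot 30 = 15960$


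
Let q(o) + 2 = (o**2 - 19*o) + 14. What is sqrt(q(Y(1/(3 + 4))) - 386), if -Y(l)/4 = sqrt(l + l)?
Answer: sqrt(-18102 + 532*sqrt(14))/7 ≈ 18.133*I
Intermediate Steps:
Y(l) = -4*sqrt(2)*sqrt(l) (Y(l) = -4*sqrt(l + l) = -4*sqrt(2)*sqrt(l))
q(o) = 12 + o**2 - 19*o (q(o) = -2 + ((o**2 - 19*o) + 14) = -2 + (14 + o**2 - 19*o) = 12 + o**2 - 19*o)
sqrt(q(Y(1/(3 + 4))) - 386) = sqrt((12 + (-4*sqrt(2)*sqrt(1/(3 + 4)))**2 - (-76)*sqrt(2)*sqrt(1/(3 + 4))) - 386) = sqrt((12 + (-4*sqrt(2)*sqrt(1/7))**2 - (-76)*sqrt(2)*sqrt(1/7)) - 386) = sqrt((12 + (-4*sqrt(2)*sqrt(7)/7)**2 - (-76)*sqrt(2)*sqrt(7)/7) - 386) = sqrt((12 + (-4*sqrt(14)/7)**2 - (-76)*sqrt(14)/7) - 386) = sqrt((12 + 32/7 + 76*sqrt(14)/7) - 386) = sqrt((116/7 + 76*sqrt(14)/7) - 386) = sqrt(-2586/7 + 76*sqrt(14)/7)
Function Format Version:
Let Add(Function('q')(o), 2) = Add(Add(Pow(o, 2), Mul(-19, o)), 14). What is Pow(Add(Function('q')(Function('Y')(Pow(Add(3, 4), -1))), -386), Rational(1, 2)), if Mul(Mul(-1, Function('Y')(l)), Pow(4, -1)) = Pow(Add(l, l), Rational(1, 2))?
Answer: Mul(Rational(1, 7), Pow(Add(-18102, Mul(532, Pow(14, Rational(1, 2)))), Rational(1, 2))) ≈ Mul(18.133, I)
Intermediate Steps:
Function('Y')(l) = Mul(-4, Pow(2, Rational(1, 2)), Pow(l, Rational(1, 2))) (Function('Y')(l) = Mul(-4, Pow(Add(l, l), Rational(1, 2))) = Mul(-4, Pow(Mul(2, l), Rational(1, 2))) = Mul(-4, Mul(Pow(2, Rational(1, 2)), Pow(l, Rational(1, 2)))) = Mul(-4, Pow(2, Rational(1, 2)), Pow(l, Rational(1, 2))))
Function('q')(o) = Add(12, Pow(o, 2), Mul(-19, o)) (Function('q')(o) = Add(-2, Add(Add(Pow(o, 2), Mul(-19, o)), 14)) = Add(-2, Add(14, Pow(o, 2), Mul(-19, o))) = Add(12, Pow(o, 2), Mul(-19, o)))
Pow(Add(Function('q')(Function('Y')(Pow(Add(3, 4), -1))), -386), Rational(1, 2)) = Pow(Add(Add(12, Pow(Mul(-4, Pow(2, Rational(1, 2)), Pow(Pow(Add(3, 4), -1), Rational(1, 2))), 2), Mul(-19, Mul(-4, Pow(2, Rational(1, 2)), Pow(Pow(Add(3, 4), -1), Rational(1, 2))))), -386), Rational(1, 2)) = Pow(Add(Add(12, Pow(Mul(-4, Pow(2, Rational(1, 2)), Pow(Pow(7, -1), Rational(1, 2))), 2), Mul(-19, Mul(-4, Pow(2, Rational(1, 2)), Pow(Pow(7, -1), Rational(1, 2))))), -386), Rational(1, 2)) = Pow(Add(Add(12, Pow(Mul(-4, Pow(2, Rational(1, 2)), Pow(Rational(1, 7), Rational(1, 2))), 2), Mul(-19, Mul(-4, Pow(2, Rational(1, 2)), Pow(Rational(1, 7), Rational(1, 2))))), -386), Rational(1, 2)) = Pow(Add(Add(12, Pow(Mul(-4, Pow(2, Rational(1, 2)), Mul(Rational(1, 7), Pow(7, Rational(1, 2)))), 2), Mul(-19, Mul(-4, Pow(2, Rational(1, 2)), Mul(Rational(1, 7), Pow(7, Rational(1, 2)))))), -386), Rational(1, 2)) = Pow(Add(Add(12, Pow(Mul(Rational(-4, 7), Pow(14, Rational(1, 2))), 2), Mul(-19, Mul(Rational(-4, 7), Pow(14, Rational(1, 2))))), -386), Rational(1, 2)) = Pow(Add(Add(12, Rational(32, 7), Mul(Rational(76, 7), Pow(14, Rational(1, 2)))), -386), Rational(1, 2)) = Pow(Add(Add(Rational(116, 7), Mul(Rational(76, 7), Pow(14, Rational(1, 2)))), -386), Rational(1, 2)) = Pow(Add(Rational(-2586, 7), Mul(Rational(76, 7), Pow(14, Rational(1, 2)))), Rational(1, 2))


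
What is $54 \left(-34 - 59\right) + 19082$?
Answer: $14060$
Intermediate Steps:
$54 \left(-34 - 59\right) + 19082 = 54 \left(-93\right) + 19082 = -5022 + 19082 = 14060$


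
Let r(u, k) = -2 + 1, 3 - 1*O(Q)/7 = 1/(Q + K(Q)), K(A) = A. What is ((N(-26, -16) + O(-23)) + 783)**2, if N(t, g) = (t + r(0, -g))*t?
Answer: 4800134089/2116 ≈ 2.2685e+6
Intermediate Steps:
O(Q) = 21 - 7/(2*Q) (O(Q) = 21 - 7/(Q + Q) = 21 - 7*1/(2*Q) = 21 - 7/(2*Q))
r(u, k) = -1
N(t, g) = t*(-1 + t) (N(t, g) = (t - 1)*t = (-1 + t)*t = t*(-1 + t))
((N(-26, -16) + O(-23)) + 783)**2 = ((-26*(-1 - 26) + (21 - 7/2/(-23))) + 783)**2 = ((-26*(-27) + (21 - 7/2*(-1/23))) + 783)**2 = ((702 + (21 + 7/46)) + 783)**2 = ((702 + 973/46) + 783)**2 = (33265/46 + 783)**2 = (69283/46)**2 = 4800134089/2116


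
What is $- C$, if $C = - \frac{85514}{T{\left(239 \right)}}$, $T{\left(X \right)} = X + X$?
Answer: $\frac{42757}{239} \approx 178.9$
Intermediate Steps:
$T{\left(X \right)} = 2 X$
$C = - \frac{42757}{239}$ ($C = - \frac{85514}{2 \cdot 239} = - \frac{85514}{478} = \left(-85514\right) \frac{1}{478} = - \frac{42757}{239} \approx -178.9$)
$- C = \left(-1\right) \left(- \frac{42757}{239}\right) = \frac{42757}{239}$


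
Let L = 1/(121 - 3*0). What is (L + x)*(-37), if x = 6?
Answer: -26899/121 ≈ -222.31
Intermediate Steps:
L = 1/121 (L = 1/(121 + 0) = 1/121 ≈ 0.0082645)
(L + x)*(-37) = (1/121 + 6)*(-37) = (727/121)*(-37) = -26899/121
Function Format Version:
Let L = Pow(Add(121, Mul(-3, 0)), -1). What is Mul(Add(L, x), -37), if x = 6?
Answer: Rational(-26899, 121) ≈ -222.31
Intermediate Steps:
L = Rational(1, 121) (L = Pow(Add(121, 0), -1) = Pow(121, -1) = Rational(1, 121) ≈ 0.0082645)
Mul(Add(L, x), -37) = Mul(Add(Rational(1, 121), 6), -37) = Mul(Rational(727, 121), -37) = Rational(-26899, 121)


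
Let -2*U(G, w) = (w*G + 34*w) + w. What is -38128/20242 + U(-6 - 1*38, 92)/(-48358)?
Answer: -463043503/244715659 ≈ -1.8922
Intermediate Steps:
U(G, w) = -35*w/2 - G*w/2 (U(G, w) = -((w*G + 34*w) + w)/2 = -((G*w + 34*w) + w)/2 = -((34*w + G*w) + w)/2 = -(35*w + G*w)/2 = -35*w/2 - G*w/2)
-38128/20242 + U(-6 - 1*38, 92)/(-48358) = -38128/20242 - ½*92*(35 + (-6 - 1*38))/(-48358) = -38128*1/20242 - ½*92*(35 + (-6 - 38))*(-1/48358) = -19064/10121 - ½*92*(35 - 44)*(-1/48358) = -19064/10121 - ½*92*(-9)*(-1/48358) = -19064/10121 + 414*(-1/48358) = -19064/10121 - 207/24179 = -463043503/244715659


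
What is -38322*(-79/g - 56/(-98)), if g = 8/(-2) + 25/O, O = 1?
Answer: 855858/7 ≈ 1.2227e+5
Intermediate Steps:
g = 21 (g = 8/(-2) + 25/1 = 8*(-½) + 25*1 = -4 + 25 = 21)
-38322*(-79/g - 56/(-98)) = -38322*(-79/21 - 56/(-98)) = -38322*(-79*1/21 - 56*(-1/98)) = -38322*(-79/21 + 4/7) = -38322*(-67/21) = 855858/7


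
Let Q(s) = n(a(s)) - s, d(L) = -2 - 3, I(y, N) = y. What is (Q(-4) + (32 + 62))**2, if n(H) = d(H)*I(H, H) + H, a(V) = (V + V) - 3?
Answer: 20164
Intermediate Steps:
a(V) = -3 + 2*V (a(V) = 2*V - 3 = -3 + 2*V)
d(L) = -5
n(H) = -4*H (n(H) = -5*H + H = -4*H)
Q(s) = 12 - 9*s (Q(s) = -4*(-3 + 2*s) - s = (12 - 8*s) - s = 12 - 9*s)
(Q(-4) + (32 + 62))**2 = ((12 - 9*(-4)) + (32 + 62))**2 = ((12 + 36) + 94)**2 = (48 + 94)**2 = 142**2 = 20164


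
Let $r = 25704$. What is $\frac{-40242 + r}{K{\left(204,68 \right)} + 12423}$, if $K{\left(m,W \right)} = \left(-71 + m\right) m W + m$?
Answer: $- \frac{4846}{619201} \approx -0.0078262$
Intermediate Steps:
$K{\left(m,W \right)} = m + W m \left(-71 + m\right)$ ($K{\left(m,W \right)} = m \left(-71 + m\right) W + m = W m \left(-71 + m\right) + m = m + W m \left(-71 + m\right)$)
$\frac{-40242 + r}{K{\left(204,68 \right)} + 12423} = \frac{-40242 + 25704}{204 \left(1 - 4828 + 68 \cdot 204\right) + 12423} = - \frac{14538}{204 \left(1 - 4828 + 13872\right) + 12423} = - \frac{14538}{204 \cdot 9045 + 12423} = - \frac{14538}{1845180 + 12423} = - \frac{14538}{1857603} = \left(-14538\right) \frac{1}{1857603} = - \frac{4846}{619201}$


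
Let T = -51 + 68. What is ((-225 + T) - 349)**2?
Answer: 310249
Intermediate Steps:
T = 17
((-225 + T) - 349)**2 = ((-225 + 17) - 349)**2 = (-208 - 349)**2 = (-557)**2 = 310249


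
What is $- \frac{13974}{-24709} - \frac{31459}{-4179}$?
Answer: $\frac{835717777}{103258911} \approx 8.0934$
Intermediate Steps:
$- \frac{13974}{-24709} - \frac{31459}{-4179} = \left(-13974\right) \left(- \frac{1}{24709}\right) - - \frac{31459}{4179} = \frac{13974}{24709} + \frac{31459}{4179} = \frac{835717777}{103258911}$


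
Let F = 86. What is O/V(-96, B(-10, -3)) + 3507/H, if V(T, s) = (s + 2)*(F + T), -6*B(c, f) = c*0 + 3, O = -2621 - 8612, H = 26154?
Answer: 10882981/14530 ≈ 749.00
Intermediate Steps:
O = -11233
B(c, f) = -½ (B(c, f) = -(c*0 + 3)/6 = -(0 + 3)/6 = -⅙*3 = -½)
V(T, s) = (2 + s)*(86 + T) (V(T, s) = (s + 2)*(86 + T) = (2 + s)*(86 + T))
O/V(-96, B(-10, -3)) + 3507/H = -11233/(172 + 2*(-96) + 86*(-½) - 96*(-½)) + 3507/26154 = -11233/(172 - 192 - 43 + 48) + 3507*(1/26154) = -11233/(-15) + 1169/8718 = -11233*(-1/15) + 1169/8718 = 11233/15 + 1169/8718 = 10882981/14530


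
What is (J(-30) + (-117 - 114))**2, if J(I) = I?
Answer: 68121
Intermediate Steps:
(J(-30) + (-117 - 114))**2 = (-30 + (-117 - 114))**2 = (-30 - 231)**2 = (-261)**2 = 68121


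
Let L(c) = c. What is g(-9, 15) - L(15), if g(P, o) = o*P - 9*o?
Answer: -285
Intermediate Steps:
g(P, o) = -9*o + P*o (g(P, o) = P*o - 9*o = -9*o + P*o)
g(-9, 15) - L(15) = 15*(-9 - 9) - 1*15 = 15*(-18) - 15 = -270 - 15 = -285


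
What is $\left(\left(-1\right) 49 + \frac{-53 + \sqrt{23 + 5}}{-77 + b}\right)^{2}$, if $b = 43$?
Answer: $\frac{2601797}{1156} + \frac{1613 \sqrt{7}}{289} \approx 2265.5$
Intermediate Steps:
$\left(\left(-1\right) 49 + \frac{-53 + \sqrt{23 + 5}}{-77 + b}\right)^{2} = \left(\left(-1\right) 49 + \frac{-53 + \sqrt{23 + 5}}{-77 + 43}\right)^{2} = \left(-49 + \frac{-53 + \sqrt{28}}{-34}\right)^{2} = \left(-49 + \left(-53 + 2 \sqrt{7}\right) \left(- \frac{1}{34}\right)\right)^{2} = \left(-49 + \left(\frac{53}{34} - \frac{\sqrt{7}}{17}\right)\right)^{2} = \left(- \frac{1613}{34} - \frac{\sqrt{7}}{17}\right)^{2}$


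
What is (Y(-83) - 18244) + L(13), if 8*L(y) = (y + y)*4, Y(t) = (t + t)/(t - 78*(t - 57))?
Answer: -197569513/10837 ≈ -18231.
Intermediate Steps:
Y(t) = 2*t/(4446 - 77*t) (Y(t) = (2*t)/(t - 78*(-57 + t)) = (2*t)/(t + (4446 - 78*t)) = (2*t)/(4446 - 77*t) = 2*t/(4446 - 77*t))
L(y) = y (L(y) = ((y + y)*4)/8 = ((2*y)*4)/8 = (8*y)/8 = y)
(Y(-83) - 18244) + L(13) = (-2*(-83)/(-4446 + 77*(-83)) - 18244) + 13 = (-2*(-83)/(-4446 - 6391) - 18244) + 13 = (-2*(-83)/(-10837) - 18244) + 13 = (-2*(-83)*(-1/10837) - 18244) + 13 = (-166/10837 - 18244) + 13 = -197710394/10837 + 13 = -197569513/10837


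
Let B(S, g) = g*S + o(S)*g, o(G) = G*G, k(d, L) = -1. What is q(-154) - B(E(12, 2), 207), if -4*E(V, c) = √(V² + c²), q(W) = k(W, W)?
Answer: -7663/4 + 207*√37/2 ≈ -1286.2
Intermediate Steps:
o(G) = G²
q(W) = -1
E(V, c) = -√(V² + c²)/4
B(S, g) = S*g + g*S² (B(S, g) = g*S + S²*g = S*g + g*S²)
q(-154) - B(E(12, 2), 207) = -1 - (-√(12² + 2²)/4)*207*(1 - √(12² + 2²)/4) = -1 - (-√(144 + 4)/4)*207*(1 - √(144 + 4)/4) = -1 - (-√37/2)*207*(1 - √37/2) = -1 - (-207)*√37*(1 - √37/2)/2 = -1 + 207*√37*(1 - √37/2)/2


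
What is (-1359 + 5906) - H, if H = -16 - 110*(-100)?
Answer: -6437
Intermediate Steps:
H = 10984 (H = -16 + 11000 = 10984)
(-1359 + 5906) - H = (-1359 + 5906) - 1*10984 = 4547 - 10984 = -6437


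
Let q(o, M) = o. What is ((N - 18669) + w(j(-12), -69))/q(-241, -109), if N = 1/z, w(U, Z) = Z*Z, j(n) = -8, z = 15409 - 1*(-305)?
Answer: 218550311/3787074 ≈ 57.710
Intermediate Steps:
z = 15714 (z = 15409 + 305 = 15714)
w(U, Z) = Z**2
N = 1/15714 ≈ 6.3638e-5
((N - 18669) + w(j(-12), -69))/q(-241, -109) = ((1/15714 - 18669) + (-69)**2)/(-241) = (-293364665/15714 + 4761)*(-1/241) = -218550311/15714*(-1/241) = 218550311/3787074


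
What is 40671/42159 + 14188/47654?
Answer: 422714621/334840831 ≈ 1.2624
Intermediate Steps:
40671/42159 + 14188/47654 = 40671*(1/42159) + 14188*(1/47654) = 13557/14053 + 7094/23827 = 422714621/334840831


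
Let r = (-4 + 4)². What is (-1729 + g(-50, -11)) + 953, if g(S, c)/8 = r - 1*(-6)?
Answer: -728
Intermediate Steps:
r = 0 (r = 0² = 0)
g(S, c) = 48 (g(S, c) = 8*(0 - 1*(-6)) = 8*(0 + 6) = 8*6 = 48)
(-1729 + g(-50, -11)) + 953 = (-1729 + 48) + 953 = -1681 + 953 = -728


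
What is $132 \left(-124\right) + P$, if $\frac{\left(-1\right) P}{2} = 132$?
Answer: $-16632$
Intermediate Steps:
$P = -264$ ($P = \left(-2\right) 132 = -264$)
$132 \left(-124\right) + P = 132 \left(-124\right) - 264 = -16368 - 264 = -16632$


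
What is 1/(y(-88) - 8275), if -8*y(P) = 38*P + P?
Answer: -1/7846 ≈ -0.00012745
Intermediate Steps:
y(P) = -39*P/8 (y(P) = -(38*P + P)/8 = -39*P/8)
1/(y(-88) - 8275) = 1/(-39/8*(-88) - 8275) = 1/(429 - 8275) = 1/(-7846) = -1/7846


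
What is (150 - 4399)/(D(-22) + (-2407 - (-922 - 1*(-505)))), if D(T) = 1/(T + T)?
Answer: 186956/87561 ≈ 2.1352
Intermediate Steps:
D(T) = 1/(2*T)
(150 - 4399)/(D(-22) + (-2407 - (-922 - 1*(-505)))) = (150 - 4399)/((½)/(-22) + (-2407 - (-922 - 1*(-505)))) = -4249/((½)*(-1/22) + (-2407 - (-922 + 505))) = -4249/(-1/44 + (-2407 - 1*(-417))) = -4249/(-1/44 + (-2407 + 417)) = -4249/(-1/44 - 1990) = -4249/(-87561/44) = -4249*(-44/87561) = 186956/87561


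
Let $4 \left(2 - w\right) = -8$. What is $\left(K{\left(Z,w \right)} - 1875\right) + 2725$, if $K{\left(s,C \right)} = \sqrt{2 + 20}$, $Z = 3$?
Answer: $850 + \sqrt{22} \approx 854.69$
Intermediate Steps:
$w = 4$ ($w = 2 - -2 = 2 + 2 = 4$)
$K{\left(s,C \right)} = \sqrt{22}$
$\left(K{\left(Z,w \right)} - 1875\right) + 2725 = \left(\sqrt{22} - 1875\right) + 2725 = \left(-1875 + \sqrt{22}\right) + 2725 = 850 + \sqrt{22}$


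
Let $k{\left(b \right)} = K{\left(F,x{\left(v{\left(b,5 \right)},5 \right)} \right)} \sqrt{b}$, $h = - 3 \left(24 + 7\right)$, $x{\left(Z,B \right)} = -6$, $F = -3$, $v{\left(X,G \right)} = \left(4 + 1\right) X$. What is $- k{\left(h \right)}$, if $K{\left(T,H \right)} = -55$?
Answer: $55 i \sqrt{93} \approx 530.4 i$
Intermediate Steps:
$v{\left(X,G \right)} = 5 X$
$h = -93$ ($h = \left(-3\right) 31 = -93$)
$k{\left(b \right)} = - 55 \sqrt{b}$
$- k{\left(h \right)} = - \left(-55\right) \sqrt{-93} = - \left(-55\right) i \sqrt{93} = 55 i \sqrt{93}$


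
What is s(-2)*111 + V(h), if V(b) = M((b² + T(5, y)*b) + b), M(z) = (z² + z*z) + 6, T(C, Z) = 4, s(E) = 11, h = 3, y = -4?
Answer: 2379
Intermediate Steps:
M(z) = 6 + 2*z² (M(z) = (z² + z²) + 6 = 2*z² + 6 = 6 + 2*z²)
V(b) = 6 + 2*(b² + 5*b)² (V(b) = 6 + 2*((b² + 4*b) + b)² = 6 + 2*(b² + 5*b)²)
s(-2)*111 + V(h) = 11*111 + (6 + 2*3²*(5 + 3)²) = 1221 + (6 + 2*9*8²) = 1221 + (6 + 2*9*64) = 1221 + (6 + 1152) = 1221 + 1158 = 2379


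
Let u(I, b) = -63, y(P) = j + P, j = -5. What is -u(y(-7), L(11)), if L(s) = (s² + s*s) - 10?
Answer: 63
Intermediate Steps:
y(P) = -5 + P
L(s) = -10 + 2*s² (L(s) = (s² + s²) - 10 = 2*s² - 10 = -10 + 2*s²)
-u(y(-7), L(11)) = -1*(-63) = 63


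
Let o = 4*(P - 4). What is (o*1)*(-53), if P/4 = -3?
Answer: 3392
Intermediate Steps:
P = -12 (P = 4*(-3) = -12)
o = -64 (o = 4*(-12 - 4) = 4*(-16) = -64)
(o*1)*(-53) = -64*1*(-53) = -64*(-53) = 3392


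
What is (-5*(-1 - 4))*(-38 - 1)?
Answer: -975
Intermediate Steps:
(-5*(-1 - 4))*(-38 - 1) = -5*(-5)*(-39) = 25*(-39) = -975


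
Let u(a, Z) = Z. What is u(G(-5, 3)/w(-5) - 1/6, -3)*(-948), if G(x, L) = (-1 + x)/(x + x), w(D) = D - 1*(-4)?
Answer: 2844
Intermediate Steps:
w(D) = 4 + D (w(D) = D + 4 = 4 + D)
G(x, L) = (-1 + x)/(2*x) (G(x, L) = (-1 + x)/((2*x)) = (-1 + x)*(1/(2*x)) = (-1 + x)/(2*x))
u(G(-5, 3)/w(-5) - 1/6, -3)*(-948) = -3*(-948) = 2844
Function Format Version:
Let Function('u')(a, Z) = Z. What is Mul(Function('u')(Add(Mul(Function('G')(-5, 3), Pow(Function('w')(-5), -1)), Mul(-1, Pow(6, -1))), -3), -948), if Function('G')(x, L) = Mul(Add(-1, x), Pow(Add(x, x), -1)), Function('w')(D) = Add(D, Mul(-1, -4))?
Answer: 2844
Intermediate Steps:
Function('w')(D) = Add(4, D) (Function('w')(D) = Add(D, 4) = Add(4, D))
Function('G')(x, L) = Mul(Rational(1, 2), Pow(x, -1), Add(-1, x)) (Function('G')(x, L) = Mul(Add(-1, x), Pow(Mul(2, x), -1)) = Mul(Add(-1, x), Mul(Rational(1, 2), Pow(x, -1))) = Mul(Rational(1, 2), Pow(x, -1), Add(-1, x)))
Mul(Function('u')(Add(Mul(Function('G')(-5, 3), Pow(Function('w')(-5), -1)), Mul(-1, Pow(6, -1))), -3), -948) = Mul(-3, -948) = 2844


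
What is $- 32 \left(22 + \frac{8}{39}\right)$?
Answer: $- \frac{27712}{39} \approx -710.56$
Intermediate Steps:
$- 32 \left(22 + \frac{8}{39}\right) = \left(-32\right) \frac{866}{39} = - \frac{27712}{39}$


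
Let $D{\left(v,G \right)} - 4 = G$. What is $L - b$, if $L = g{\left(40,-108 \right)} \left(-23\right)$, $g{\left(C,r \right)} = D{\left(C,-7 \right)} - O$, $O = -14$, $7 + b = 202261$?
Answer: $-202507$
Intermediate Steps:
$b = 202254$ ($b = -7 + 202261 = 202254$)
$D{\left(v,G \right)} = 4 + G$
$g{\left(C,r \right)} = 11$ ($g{\left(C,r \right)} = \left(4 - 7\right) - -14 = -3 + 14 = 11$)
$L = -253$ ($L = 11 \left(-23\right) = -253$)
$L - b = -253 - 202254 = -202507$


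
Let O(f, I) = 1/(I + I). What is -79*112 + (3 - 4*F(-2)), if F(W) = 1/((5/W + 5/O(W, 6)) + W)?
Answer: -981803/111 ≈ -8845.1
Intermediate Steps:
O(f, I) = 1/(2*I)
F(W) = 1/(60 + W + 5/W) (F(W) = 1/((5/W + 5/(((½)/6))) + W) = 1/((5/W + 5/(((½)*(⅙)))) + W) = 1/((5/W + 5/(1/12)) + W) = 1/((5/W + 5*12) + W) = 1/((5/W + 60) + W) = 1/((60 + 5/W) + W) = 1/(60 + W + 5/W))
-79*112 + (3 - 4*F(-2)) = -79*112 + (3 - (-8)/(5 + (-2)² + 60*(-2))) = -8848 + (3 - (-8)/(5 + 4 - 120)) = -8848 + (3 - (-8)/(-111)) = -8848 + (3 - (-8)*(-1)/111) = -8848 + (3 - 4*2/111) = -8848 + (3 - 8/111) = -8848 + 325/111 = -981803/111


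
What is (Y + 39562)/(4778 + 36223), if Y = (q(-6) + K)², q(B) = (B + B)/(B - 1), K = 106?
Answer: 2507054/2009049 ≈ 1.2479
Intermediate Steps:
q(B) = 2*B/(-1 + B) (q(B) = (2*B)/(-1 + B) = 2*B/(-1 + B))
Y = 568516/49 (Y = (2*(-6)/(-1 - 6) + 106)² = (2*(-6)/(-7) + 106)² = (2*(-6)*(-⅐) + 106)² = (12/7 + 106)² = (754/7)² = 568516/49 ≈ 11602.)
(Y + 39562)/(4778 + 36223) = (568516/49 + 39562)/(4778 + 36223) = (2507054/49)/41001 = (2507054/49)*(1/41001) = 2507054/2009049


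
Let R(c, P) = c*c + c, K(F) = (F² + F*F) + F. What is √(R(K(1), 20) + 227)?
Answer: √239 ≈ 15.460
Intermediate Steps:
K(F) = F + 2*F² (K(F) = (F² + F²) + F = 2*F² + F = F + 2*F²)
R(c, P) = c + c² (R(c, P) = c² + c = c + c²)
√(R(K(1), 20) + 227) = √((1*(1 + 2*1))*(1 + 1*(1 + 2*1)) + 227) = √((1*(1 + 2))*(1 + 1*(1 + 2)) + 227) = √((1*3)*(1 + 1*3) + 227) = √(3*(1 + 3) + 227) = √(3*4 + 227) = √(12 + 227) = √239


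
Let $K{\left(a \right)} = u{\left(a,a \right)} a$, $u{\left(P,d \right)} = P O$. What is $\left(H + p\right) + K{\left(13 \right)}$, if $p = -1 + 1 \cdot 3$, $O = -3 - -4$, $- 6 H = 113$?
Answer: $\frac{913}{6} \approx 152.17$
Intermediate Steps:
$H = - \frac{113}{6}$ ($H = \left(- \frac{1}{6}\right) 113 = - \frac{113}{6} \approx -18.833$)
$O = 1$ ($O = -3 + 4 = 1$)
$u{\left(P,d \right)} = P$ ($u{\left(P,d \right)} = P 1 = P$)
$K{\left(a \right)} = a^{2}$ ($K{\left(a \right)} = a a = a^{2}$)
$p = 2$ ($p = -1 + 3 = 2$)
$\left(H + p\right) + K{\left(13 \right)} = \left(- \frac{113}{6} + 2\right) + 13^{2} = - \frac{101}{6} + 169 = \frac{913}{6}$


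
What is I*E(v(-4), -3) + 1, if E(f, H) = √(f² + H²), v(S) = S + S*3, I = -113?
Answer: 1 - 113*√265 ≈ -1838.5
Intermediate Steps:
v(S) = 4*S (v(S) = S + 3*S = 4*S)
E(f, H) = √(H² + f²)
I*E(v(-4), -3) + 1 = -113*√((-3)² + (4*(-4))²) + 1 = -113*√(9 + (-16)²) + 1 = -113*√(9 + 256) + 1 = -113*√265 + 1 = 1 - 113*√265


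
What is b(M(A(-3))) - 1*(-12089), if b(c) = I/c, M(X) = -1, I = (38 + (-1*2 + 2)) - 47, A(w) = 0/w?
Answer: 12098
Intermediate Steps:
A(w) = 0
I = -9 (I = (38 + (-2 + 2)) - 47 = (38 + 0) - 47 = 38 - 47 = -9)
b(c) = -9/c
b(M(A(-3))) - 1*(-12089) = -9/(-1) - 1*(-12089) = -9*(-1) + 12089 = 9 + 12089 = 12098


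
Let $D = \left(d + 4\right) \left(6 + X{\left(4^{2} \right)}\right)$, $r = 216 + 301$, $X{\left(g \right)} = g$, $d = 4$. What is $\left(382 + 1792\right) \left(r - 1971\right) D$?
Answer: $-556335296$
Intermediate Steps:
$r = 517$
$D = 176$ ($D = \left(4 + 4\right) \left(6 + 4^{2}\right) = 8 \left(6 + 16\right) = 8 \cdot 22 = 176$)
$\left(382 + 1792\right) \left(r - 1971\right) D = \left(382 + 1792\right) \left(517 - 1971\right) 176 = 2174 \left(-1454\right) 176 = \left(-3160996\right) 176 = -556335296$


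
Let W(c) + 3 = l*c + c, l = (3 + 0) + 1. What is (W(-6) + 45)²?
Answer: 144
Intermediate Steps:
l = 4 (l = 3 + 1 = 4)
W(c) = -3 + 5*c (W(c) = -3 + (4*c + c) = -3 + 5*c)
(W(-6) + 45)² = ((-3 + 5*(-6)) + 45)² = ((-3 - 30) + 45)² = (-33 + 45)² = 12² = 144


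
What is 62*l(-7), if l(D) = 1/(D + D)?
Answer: -31/7 ≈ -4.4286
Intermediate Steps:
l(D) = 1/(2*D)
62*l(-7) = 62*((½)/(-7)) = 62*((½)*(-⅐)) = 62*(-1/14) = -31/7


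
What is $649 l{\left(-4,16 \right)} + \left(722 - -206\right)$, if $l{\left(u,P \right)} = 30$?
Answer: $20398$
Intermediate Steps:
$649 l{\left(-4,16 \right)} + \left(722 - -206\right) = 649 \cdot 30 + \left(722 - -206\right) = 19470 + \left(722 + 206\right) = 19470 + 928 = 20398$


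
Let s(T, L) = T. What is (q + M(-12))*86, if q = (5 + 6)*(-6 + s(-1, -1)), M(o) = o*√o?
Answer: -6622 - 2064*I*√3 ≈ -6622.0 - 3575.0*I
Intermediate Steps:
M(o) = o^(3/2)
q = -77 (q = (5 + 6)*(-6 - 1) = 11*(-7) = -77)
(q + M(-12))*86 = (-77 + (-12)^(3/2))*86 = (-77 - 24*I*√3)*86 = -6622 - 2064*I*√3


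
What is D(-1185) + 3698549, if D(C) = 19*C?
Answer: 3676034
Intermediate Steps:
D(-1185) + 3698549 = 19*(-1185) + 3698549 = -22515 + 3698549 = 3676034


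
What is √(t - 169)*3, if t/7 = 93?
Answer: 3*√482 ≈ 65.864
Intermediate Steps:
t = 651 (t = 7*93 = 651)
√(t - 169)*3 = √(651 - 169)*3 = √482*3 = 3*√482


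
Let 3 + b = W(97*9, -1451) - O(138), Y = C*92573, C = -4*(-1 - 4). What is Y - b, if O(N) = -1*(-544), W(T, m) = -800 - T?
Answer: 1853680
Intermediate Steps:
O(N) = 544
C = 20 (C = -4*(-5) = 20)
Y = 1851460 (Y = 20*92573 = 1851460)
b = -2220 (b = -3 + ((-800 - 97*9) - 1*544) = -3 + ((-800 - 1*873) - 544) = -3 + ((-800 - 873) - 544) = -3 + (-1673 - 544) = -3 - 2217 = -2220)
Y - b = 1851460 - 1*(-2220) = 1851460 + 2220 = 1853680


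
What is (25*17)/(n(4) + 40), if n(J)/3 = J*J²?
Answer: 425/232 ≈ 1.8319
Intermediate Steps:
n(J) = 3*J³ (n(J) = 3*(J*J²) = 3*J³)
(25*17)/(n(4) + 40) = (25*17)/(3*4³ + 40) = 425/(3*64 + 40) = 425/(192 + 40) = 425/232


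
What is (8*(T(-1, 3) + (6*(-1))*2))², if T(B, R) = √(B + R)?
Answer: 9344 - 1536*√2 ≈ 7171.8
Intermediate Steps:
(8*(T(-1, 3) + (6*(-1))*2))² = (8*(√(-1 + 3) + (6*(-1))*2))² = (8*(√2 - 6*2))² = (8*(√2 - 12))² = (8*(-12 + √2))² = (-96 + 8*√2)²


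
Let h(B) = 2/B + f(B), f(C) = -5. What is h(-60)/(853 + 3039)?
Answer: -151/116760 ≈ -0.0012933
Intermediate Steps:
h(B) = -5 + 2/B (h(B) = 2/B - 5 = -5 + 2/B)
h(-60)/(853 + 3039) = (-5 + 2/(-60))/(853 + 3039) = (-5 + 2*(-1/60))/3892 = (-5 - 1/30)*(1/3892) = -151/30*1/3892 = -151/116760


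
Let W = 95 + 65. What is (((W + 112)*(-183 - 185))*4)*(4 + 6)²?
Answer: -40038400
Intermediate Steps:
W = 160
(((W + 112)*(-183 - 185))*4)*(4 + 6)² = (((160 + 112)*(-183 - 185))*4)*(4 + 6)² = ((272*(-368))*4)*10² = -100096*4*100 = -400384*100 = -40038400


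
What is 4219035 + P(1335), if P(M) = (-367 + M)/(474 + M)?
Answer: 7632235283/1809 ≈ 4.2190e+6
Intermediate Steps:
P(M) = (-367 + M)/(474 + M)
4219035 + P(1335) = 4219035 + (-367 + 1335)/(474 + 1335) = 4219035 + 968/1809 = 7632235283/1809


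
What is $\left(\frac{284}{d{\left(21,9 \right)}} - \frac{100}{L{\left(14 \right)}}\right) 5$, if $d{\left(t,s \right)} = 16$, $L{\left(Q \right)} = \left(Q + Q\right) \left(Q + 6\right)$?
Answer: $\frac{615}{7} \approx 87.857$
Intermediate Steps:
$L{\left(Q \right)} = 2 Q \left(6 + Q\right)$
$\left(\frac{284}{d{\left(21,9 \right)}} - \frac{100}{L{\left(14 \right)}}\right) 5 = \left(\frac{284}{16} - \frac{100}{2 \cdot 14 \left(6 + 14\right)}\right) 5 = \left(284 \cdot \frac{1}{16} - \frac{100}{2 \cdot 14 \cdot 20}\right) 5 = \left(\frac{71}{4} - \frac{100}{560}\right) 5 = \left(\frac{71}{4} - \frac{5}{28}\right) 5 = \frac{123}{7} \cdot 5 = \frac{615}{7}$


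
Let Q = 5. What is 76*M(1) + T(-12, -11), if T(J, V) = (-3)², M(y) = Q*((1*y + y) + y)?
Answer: 1149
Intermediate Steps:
M(y) = 15*y (M(y) = 5*((1*y + y) + y) = 5*((y + y) + y) = 5*(2*y + y) = 5*(3*y) = 15*y)
T(J, V) = 9
76*M(1) + T(-12, -11) = 76*(15*1) + 9 = 76*15 + 9 = 1140 + 9 = 1149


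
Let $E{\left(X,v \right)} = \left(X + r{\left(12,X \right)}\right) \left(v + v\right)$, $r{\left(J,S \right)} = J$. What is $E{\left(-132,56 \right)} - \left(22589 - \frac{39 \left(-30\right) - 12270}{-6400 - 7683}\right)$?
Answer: $- \frac{507382967}{14083} \approx -36028.0$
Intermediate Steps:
$E{\left(X,v \right)} = 2 v \left(12 + X\right)$ ($E{\left(X,v \right)} = \left(X + 12\right) \left(v + v\right) = \left(12 + X\right) 2 v = 2 v \left(12 + X\right)$)
$E{\left(-132,56 \right)} - \left(22589 - \frac{39 \left(-30\right) - 12270}{-6400 - 7683}\right) = 2 \cdot 56 \left(12 - 132\right) - \left(22589 - \frac{39 \left(-30\right) - 12270}{-6400 - 7683}\right) = 2 \cdot 56 \left(-120\right) - \left(22589 - \frac{-1170 - 12270}{-14083}\right) = -13440 - \frac{318107447}{14083} = - \frac{507382967}{14083}$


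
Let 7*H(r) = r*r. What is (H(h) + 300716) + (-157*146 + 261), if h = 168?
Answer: 282087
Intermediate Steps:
H(r) = r²/7 (H(r) = (r*r)/7 = r²/7)
(H(h) + 300716) + (-157*146 + 261) = ((⅐)*168² + 300716) + (-157*146 + 261) = ((⅐)*28224 + 300716) + (-22922 + 261) = (4032 + 300716) - 22661 = 304748 - 22661 = 282087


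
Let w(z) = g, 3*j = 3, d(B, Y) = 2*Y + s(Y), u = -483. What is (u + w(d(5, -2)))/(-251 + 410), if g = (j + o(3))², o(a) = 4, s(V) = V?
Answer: -458/159 ≈ -2.8805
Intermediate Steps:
d(B, Y) = 3*Y (d(B, Y) = 2*Y + Y = 3*Y)
j = 1 (j = (⅓)*3 = 1)
g = 25 (g = (1 + 4)² = 5² = 25)
w(z) = 25
(u + w(d(5, -2)))/(-251 + 410) = (-483 + 25)/(-251 + 410) = -458/159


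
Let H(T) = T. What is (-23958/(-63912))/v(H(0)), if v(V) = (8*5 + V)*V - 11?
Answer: -363/10652 ≈ -0.034078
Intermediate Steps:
v(V) = -11 + V*(40 + V) (v(V) = (40 + V)*V - 11 = V*(40 + V) - 11 = -11 + V*(40 + V))
(-23958/(-63912))/v(H(0)) = (-23958/(-63912))/(-11 + 0² + 40*0) = (-23958*(-1/63912))/(-11 + 0 + 0) = (3993/10652)/(-11) = (3993/10652)*(-1/11) = -363/10652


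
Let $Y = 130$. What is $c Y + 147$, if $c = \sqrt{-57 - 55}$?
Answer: $147 + 520 i \sqrt{7} \approx 147.0 + 1375.8 i$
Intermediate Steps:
$c = 4 i \sqrt{7}$ ($c = \sqrt{-112} = 4 i \sqrt{7} \approx 10.583 i$)
$c Y + 147 = 4 i \sqrt{7} \cdot 130 + 147 = 520 i \sqrt{7} + 147 = 147 + 520 i \sqrt{7}$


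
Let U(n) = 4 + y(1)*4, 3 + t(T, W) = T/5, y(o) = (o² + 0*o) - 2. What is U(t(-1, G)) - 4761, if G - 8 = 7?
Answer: -4761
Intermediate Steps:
G = 15 (G = 8 + 7 = 15)
y(o) = -2 + o² (y(o) = (o² + 0) - 2 = o² - 2 = -2 + o²)
t(T, W) = -3 + T/5
U(n) = 0 (U(n) = 4 + (-2 + 1²)*4 = 4 + (-2 + 1)*4 = 4 - 1*4 = 4 - 4 = 0)
U(t(-1, G)) - 4761 = 0 - 4761 = -4761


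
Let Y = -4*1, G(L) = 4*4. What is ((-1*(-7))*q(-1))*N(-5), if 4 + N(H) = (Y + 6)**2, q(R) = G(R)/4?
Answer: 0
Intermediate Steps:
G(L) = 16
q(R) = 4 (q(R) = 16/4 = 16*(1/4) = 4)
Y = -4
N(H) = 0 (N(H) = -4 + (-4 + 6)**2 = -4 + 2**2 = -4 + 4 = 0)
((-1*(-7))*q(-1))*N(-5) = (-1*(-7)*4)*0 = (7*4)*0 = 28*0 = 0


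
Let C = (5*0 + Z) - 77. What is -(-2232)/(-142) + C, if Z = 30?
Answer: -4453/71 ≈ -62.718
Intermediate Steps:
C = -47 (C = (5*0 + 30) - 77 = (0 + 30) - 77 = 30 - 77 = -47)
-(-2232)/(-142) + C = -(-2232)/(-142) - 47 = -(-2232)*(-1)/142 - 47 = -24*93/142 - 47 = -1116/71 - 47 = -4453/71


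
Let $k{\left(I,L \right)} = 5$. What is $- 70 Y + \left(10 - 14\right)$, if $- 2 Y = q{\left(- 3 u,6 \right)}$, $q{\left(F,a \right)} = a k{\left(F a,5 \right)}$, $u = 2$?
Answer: $1046$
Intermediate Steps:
$q{\left(F,a \right)} = 5 a$ ($q{\left(F,a \right)} = a 5 = 5 a$)
$Y = -15$ ($Y = - \frac{5 \cdot 6}{2} = \left(- \frac{1}{2}\right) 30 = -15$)
$- 70 Y + \left(10 - 14\right) = \left(-70\right) \left(-15\right) + \left(10 - 14\right) = 1050 + \left(10 - 14\right) = 1050 - 4 = 1046$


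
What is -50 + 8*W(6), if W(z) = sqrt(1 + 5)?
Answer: -50 + 8*sqrt(6) ≈ -30.404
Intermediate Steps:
W(z) = sqrt(6)
-50 + 8*W(6) = -50 + 8*sqrt(6)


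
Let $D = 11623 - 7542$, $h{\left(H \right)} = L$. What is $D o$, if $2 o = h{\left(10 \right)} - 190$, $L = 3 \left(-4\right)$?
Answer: $-412181$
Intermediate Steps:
$L = -12$
$h{\left(H \right)} = -12$
$o = -101$ ($o = \frac{-12 - 190}{2} = \frac{1}{2} \left(-202\right) = -101$)
$D = 4081$
$D o = 4081 \left(-101\right) = -412181$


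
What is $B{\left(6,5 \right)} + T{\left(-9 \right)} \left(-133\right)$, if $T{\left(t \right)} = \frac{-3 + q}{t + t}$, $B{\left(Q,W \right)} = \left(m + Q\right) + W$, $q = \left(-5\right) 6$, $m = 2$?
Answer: $- \frac{1385}{6} \approx -230.83$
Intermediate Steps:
$q = -30$
$B{\left(Q,W \right)} = 2 + Q + W$ ($B{\left(Q,W \right)} = \left(2 + Q\right) + W = 2 + Q + W$)
$T{\left(t \right)} = - \frac{33}{2 t}$ ($T{\left(t \right)} = \frac{-3 - 30}{t + t} = - \frac{33}{2 t}$)
$B{\left(6,5 \right)} + T{\left(-9 \right)} \left(-133\right) = \left(2 + 6 + 5\right) + - \frac{33}{2 \left(-9\right)} \left(-133\right) = 13 + \left(- \frac{33}{2}\right) \left(- \frac{1}{9}\right) \left(-133\right) = 13 + \frac{11}{6} \left(-133\right) = 13 - \frac{1463}{6} = - \frac{1385}{6}$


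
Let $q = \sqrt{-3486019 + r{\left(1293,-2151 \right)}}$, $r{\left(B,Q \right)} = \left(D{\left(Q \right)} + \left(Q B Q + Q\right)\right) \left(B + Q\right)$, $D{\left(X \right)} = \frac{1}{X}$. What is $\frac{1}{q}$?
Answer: $- \frac{i \sqrt{2638791543528970833}}{3680322933792149} \approx - 4.4138 \cdot 10^{-7} i$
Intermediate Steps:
$r{\left(B,Q \right)} = \left(B + Q\right) \left(Q + \frac{1}{Q} + B Q^{2}\right)$ ($r{\left(B,Q \right)} = \left(\frac{1}{Q} + \left(Q B Q + Q\right)\right) \left(B + Q\right) = \left(\frac{1}{Q} + \left(B Q Q + Q\right)\right) \left(B + Q\right) = \left(\frac{1}{Q} + \left(B Q^{2} + Q\right)\right) \left(B + Q\right) = \left(\frac{1}{Q} + \left(Q + B Q^{2}\right)\right) \left(B + Q\right) = \left(Q + \frac{1}{Q} + B Q^{2}\right) \left(B + Q\right) = \left(B + Q\right) \left(Q + \frac{1}{Q} + B Q^{2}\right)$)
$q = \frac{i \sqrt{2638791543528970833}}{717}$ ($q = \sqrt{-3486019 + \left(1 + \left(-2151\right)^{2} + 1293 \left(-2151\right) + \frac{1293}{-2151} + 1293 \left(-2151\right)^{3} + 1293^{2} \left(-2151\right)^{2}\right)} = \sqrt{-3486019 + \left(1 + 4626801 - 2781243 + 1293 \left(- \frac{1}{2151}\right) + 1293 \left(-9952248951\right) + 1671849 \cdot 4626801\right)} = \sqrt{-3486019 + \left(1 + 4626801 - 2781243 - \frac{431}{717} - 12868257893643 + 7735312625049\right)} = \sqrt{-3486019 - \frac{3680320434316526}{717}} = \sqrt{- \frac{3680322933792149}{717}} = \frac{i \sqrt{2638791543528970833}}{717} \approx 2.2656 \cdot 10^{6} i$)
$\frac{1}{q} = \frac{1}{\frac{1}{717} i \sqrt{2638791543528970833}} = - \frac{i \sqrt{2638791543528970833}}{3680322933792149}$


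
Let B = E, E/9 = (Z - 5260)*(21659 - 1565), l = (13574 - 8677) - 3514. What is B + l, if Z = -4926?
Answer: -1842095973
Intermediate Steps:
l = 1383 (l = 4897 - 3514 = 1383)
E = -1842097356 (E = 9*((-4926 - 5260)*(21659 - 1565)) = 9*(-10186*20094) = 9*(-204677484) = -1842097356)
B = -1842097356
B + l = -1842097356 + 1383 = -1842095973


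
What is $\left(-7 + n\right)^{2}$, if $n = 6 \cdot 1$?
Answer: $1$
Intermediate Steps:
$n = 6$
$\left(-7 + n\right)^{2} = \left(-7 + 6\right)^{2} = \left(-1\right)^{2} = 1$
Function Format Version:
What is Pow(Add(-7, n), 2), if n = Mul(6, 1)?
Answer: 1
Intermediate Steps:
n = 6
Pow(Add(-7, n), 2) = Pow(Add(-7, 6), 2) = Pow(-1, 2) = 1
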